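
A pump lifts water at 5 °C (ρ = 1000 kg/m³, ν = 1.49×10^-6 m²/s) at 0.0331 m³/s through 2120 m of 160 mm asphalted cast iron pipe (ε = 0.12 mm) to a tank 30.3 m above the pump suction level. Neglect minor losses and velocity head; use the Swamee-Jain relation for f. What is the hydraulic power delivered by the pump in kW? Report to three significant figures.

P_hyd ≈ 21.9 kW

V = 4Q/(πD²) = 1.646 m/s; Re = 1.77×10^5; ε/D = 7.50×10^-4; f = 0.02033
h_f = f(L/D)V²/2g = 37.21 m
Total head H = z + h_f = 30.3 + 37.21 = 67.51 m
P_hyd = ρgQH = 1000·9.81·0.0331·67.51 = 21.92 kW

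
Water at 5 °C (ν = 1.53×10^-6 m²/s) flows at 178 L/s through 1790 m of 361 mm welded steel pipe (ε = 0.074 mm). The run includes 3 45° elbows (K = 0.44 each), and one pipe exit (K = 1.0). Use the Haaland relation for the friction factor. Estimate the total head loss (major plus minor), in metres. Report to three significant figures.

V = 4Q/(πD²) = 1.739 m/s; V²/2g = 0.1541 m
Re = 4.10×10^5, ε/D = 2.05×10^-4 → f = 0.01560 (Haaland)
Major: h_f = f(L/D)·V²/2g = 0.01560·4958·0.1541 = 11.92 m
Minor: ΣK = 2.32; h_m = ΣK·V²/2g = 0.3576 m
Total H_L = 11.92 + 0.3576 = 12.28 m

H_L ≈ 12.3 m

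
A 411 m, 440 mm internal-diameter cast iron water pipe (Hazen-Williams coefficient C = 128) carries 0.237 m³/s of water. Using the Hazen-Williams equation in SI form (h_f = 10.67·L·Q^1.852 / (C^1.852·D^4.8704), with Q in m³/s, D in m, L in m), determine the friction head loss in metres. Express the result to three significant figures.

h_f = 10.67·411·0.237^1.852 / (128^1.852·0.440^4.8704) = 2.080 m

h_f ≈ 2.08 m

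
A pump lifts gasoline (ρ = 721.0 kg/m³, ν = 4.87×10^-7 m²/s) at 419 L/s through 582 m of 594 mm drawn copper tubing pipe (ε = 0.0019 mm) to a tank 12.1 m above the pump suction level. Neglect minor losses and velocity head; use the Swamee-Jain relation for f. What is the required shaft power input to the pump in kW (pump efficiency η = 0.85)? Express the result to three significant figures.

P_shaft ≈ 46.4 kW

V = 4Q/(πD²) = 1.512 m/s; Re = 1.84×10^6; ε/D = 3.20×10^-6; f = 0.01062
h_f = f(L/D)V²/2g = 1.212 m
Total head H = z + h_f = 12.1 + 1.212 = 13.31 m
P_hyd = ρgQH = 721.0·9.81·0.419·13.31 = 39.45 kW
P_shaft = P_hyd/η = 39.45/0.85 = 46.41 kW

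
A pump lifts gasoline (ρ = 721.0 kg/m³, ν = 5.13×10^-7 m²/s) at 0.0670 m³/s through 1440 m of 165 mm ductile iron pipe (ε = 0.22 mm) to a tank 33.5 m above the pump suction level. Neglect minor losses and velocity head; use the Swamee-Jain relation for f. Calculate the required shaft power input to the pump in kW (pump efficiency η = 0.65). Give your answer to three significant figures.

V = 4Q/(πD²) = 3.133 m/s; Re = 1.01×10^6; ε/D = 0.00133; f = 0.02141
h_f = f(L/D)V²/2g = 93.53 m
Total head H = z + h_f = 33.5 + 93.53 = 127.0 m
P_hyd = ρgQH = 721.0·9.81·0.0670·127.0 = 60.20 kW
P_shaft = P_hyd/η = 60.20/0.65 = 92.61 kW

P_shaft ≈ 92.6 kW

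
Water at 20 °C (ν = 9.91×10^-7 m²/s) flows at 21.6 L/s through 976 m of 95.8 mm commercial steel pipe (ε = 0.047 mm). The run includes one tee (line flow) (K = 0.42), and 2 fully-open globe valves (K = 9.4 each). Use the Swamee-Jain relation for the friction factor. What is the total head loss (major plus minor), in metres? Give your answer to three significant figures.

H_L ≈ 94.2 m

V = 4Q/(πD²) = 2.997 m/s; V²/2g = 0.4577 m
Re = 2.90×10^5, ε/D = 4.91×10^-4 → f = 0.01832 (Swamee-Jain)
Major: h_f = f(L/D)·V²/2g = 0.01832·10188·0.4577 = 85.43 m
Minor: ΣK = 19.2; h_m = ΣK·V²/2g = 8.797 m
Total H_L = 85.43 + 8.797 = 94.22 m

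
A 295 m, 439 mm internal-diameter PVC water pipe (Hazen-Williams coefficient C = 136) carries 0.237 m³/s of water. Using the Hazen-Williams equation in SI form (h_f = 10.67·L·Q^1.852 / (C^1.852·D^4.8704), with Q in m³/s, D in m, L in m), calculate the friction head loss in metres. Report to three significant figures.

h_f ≈ 1.35 m

h_f = 10.67·295·0.237^1.852 / (136^1.852·0.439^4.8704) = 1.349 m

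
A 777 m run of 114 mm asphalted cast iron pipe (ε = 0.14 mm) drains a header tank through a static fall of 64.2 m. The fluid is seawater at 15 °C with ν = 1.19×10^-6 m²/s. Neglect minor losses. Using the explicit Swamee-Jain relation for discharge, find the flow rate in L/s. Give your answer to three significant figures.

Q ≈ 29.9 L/s

Swamee-Jain (Type II): Q = -0.965·√(gD⁵h_f/L)·ln[ε/(3.7D) + √(3.17ν²L/(gD³h_f))]
√(gD⁵h_f/L) = √(9.81·0.114⁵·64.2/777) = 0.003951
ε/(3.7D) = 3.32×10^-4; √(3.17ν²L/(gD³h_f)) = 6.11×10^-5
Q = -0.965·0.003951·ln(3.931×10^-4) = 0.02989 m³/s
Check: V = 2.93 m/s, Re = 2.81×10^5, f = 0.02170, h_f = 64.7 m ≈ 64.2 m ✓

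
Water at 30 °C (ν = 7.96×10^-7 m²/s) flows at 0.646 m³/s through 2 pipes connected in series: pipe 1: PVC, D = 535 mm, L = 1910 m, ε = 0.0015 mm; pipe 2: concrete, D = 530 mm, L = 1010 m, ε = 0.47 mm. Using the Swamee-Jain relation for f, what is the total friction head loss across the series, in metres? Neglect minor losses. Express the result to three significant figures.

H ≈ 31.9 m

Pipe 1: V = 2.874 m/s, Re = 1.93×10^6, ε/D = 2.80×10^-6, f = 0.01053, h_1 = f(L/D)V²/2g = 15.82 m
Pipe 2: V = 2.928 m/s, Re = 1.95×10^6, ε/D = 8.87×10^-4, f = 0.01931, h_2 = f(L/D)V²/2g = 16.08 m
Series → Q common, losses add: H = Σh = 31.90 m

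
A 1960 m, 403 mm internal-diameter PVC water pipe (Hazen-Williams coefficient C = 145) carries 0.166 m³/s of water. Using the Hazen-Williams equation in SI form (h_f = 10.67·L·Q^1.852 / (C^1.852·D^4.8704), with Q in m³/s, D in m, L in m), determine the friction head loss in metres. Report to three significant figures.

h_f ≈ 6.24 m

h_f = 10.67·1960·0.166^1.852 / (145^1.852·0.403^4.8704) = 6.245 m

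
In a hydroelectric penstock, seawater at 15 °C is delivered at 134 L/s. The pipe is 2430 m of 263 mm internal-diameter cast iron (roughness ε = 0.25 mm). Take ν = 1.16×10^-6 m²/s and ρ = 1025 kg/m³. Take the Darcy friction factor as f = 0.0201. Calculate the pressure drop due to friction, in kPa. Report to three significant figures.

Δp ≈ 579 kPa

V = 4Q/(πD²) = 4·0.134/(π·0.263²) = 2.467 m/s
h_f = f(L/D)V²/(2g) = 0.02010·(2430/0.263)·2.467²/(2·9.81) = 57.59 m
Δp = ρg·h_f = 1025·9.81·57.59 = 579.1 kPa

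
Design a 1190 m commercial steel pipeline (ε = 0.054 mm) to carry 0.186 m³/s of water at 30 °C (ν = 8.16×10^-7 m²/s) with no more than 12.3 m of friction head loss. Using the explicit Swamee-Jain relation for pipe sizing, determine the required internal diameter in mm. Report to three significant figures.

Swamee-Jain (Type III): D = 0.66·[ε^1.25·(LQ²/(gh_f))^4.75 + ν·Q^9.4·(L/(gh_f))^5.2]^0.04
LQ²/(gh_f) = 0.3412; L/(gh_f) = 9.862
Term 1 = ε^1.25·(…)^4.75 = 2.80×10^-8; Term 2 = ν·Q^9.4·(…)^5.2 = 1.64×10^-8
D = 0.66·(2.80×10^-8 + 1.64×10^-8)^0.04 = 0.3353 m = 335 mm
Check: V = 2.11 m/s, Re = 8.66×10^5, f = 0.01446, h_f = 11.6 m ≈ 12.3 m ✓

D ≈ 335 mm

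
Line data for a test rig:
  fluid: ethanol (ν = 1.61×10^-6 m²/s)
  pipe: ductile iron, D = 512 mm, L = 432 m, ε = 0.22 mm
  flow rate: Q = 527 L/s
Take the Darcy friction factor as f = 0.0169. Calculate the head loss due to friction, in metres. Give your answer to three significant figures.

V = 4Q/(πD²) = 4·0.527/(π·0.512²) = 2.560 m/s
h_f = f(L/D)V²/(2g) = 0.01690·(432/0.512)·2.560²/(2·9.81) = 4.762 m

h_f ≈ 4.76 m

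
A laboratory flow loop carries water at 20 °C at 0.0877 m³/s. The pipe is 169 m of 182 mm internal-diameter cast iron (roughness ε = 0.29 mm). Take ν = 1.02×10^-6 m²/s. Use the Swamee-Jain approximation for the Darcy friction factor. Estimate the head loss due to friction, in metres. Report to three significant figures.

h_f ≈ 12.1 m

V = 4Q/(πD²) = 4·0.0877/(π·0.182²) = 3.371 m/s
Re = VD/ν = 3.371·0.182/1.02×10^-6 = 6.02×10^5 → turbulent
ε/D = 0.29/182 = 0.00159
Swamee-Jain: f = 0.02253
h_f = f(L/D)V²/(2g) = 0.02253·(169/0.182)·3.371²/(2·9.81) = 12.12 m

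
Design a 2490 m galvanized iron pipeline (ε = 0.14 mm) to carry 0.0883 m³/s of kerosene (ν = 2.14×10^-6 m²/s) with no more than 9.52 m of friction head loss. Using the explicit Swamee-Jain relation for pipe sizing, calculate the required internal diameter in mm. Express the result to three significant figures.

Swamee-Jain (Type III): D = 0.66·[ε^1.25·(LQ²/(gh_f))^4.75 + ν·Q^9.4·(L/(gh_f))^5.2]^0.04
LQ²/(gh_f) = 0.2079; L/(gh_f) = 26.66
Term 1 = ε^1.25·(…)^4.75 = 8.76×10^-9; Term 2 = ν·Q^9.4·(…)^5.2 = 6.87×10^-9
D = 0.66·(8.76×10^-9 + 6.87×10^-9)^0.04 = 0.3216 m = 322 mm
Check: V = 1.09 m/s, Re = 1.63×10^5, f = 0.01897, h_f = 8.85 m ≈ 9.52 m ✓

D ≈ 322 mm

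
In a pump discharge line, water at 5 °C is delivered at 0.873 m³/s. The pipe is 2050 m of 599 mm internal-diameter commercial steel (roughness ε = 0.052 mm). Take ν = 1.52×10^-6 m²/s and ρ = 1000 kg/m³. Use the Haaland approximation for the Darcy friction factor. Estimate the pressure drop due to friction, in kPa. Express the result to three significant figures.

V = 4Q/(πD²) = 4·0.873/(π·0.599²) = 3.098 m/s
Re = VD/ν = 3.098·0.599/1.52×10^-6 = 1.22×10^6 → turbulent
ε/D = 0.052/599 = 8.68×10^-5
Haaland: f = 0.01291
h_f = f(L/D)V²/(2g) = 0.01291·(2050/0.599)·3.098²/(2·9.81) = 21.62 m
Δp = ρg·h_f = 1000·9.81·21.62 = 212.1 kPa

Δp ≈ 212 kPa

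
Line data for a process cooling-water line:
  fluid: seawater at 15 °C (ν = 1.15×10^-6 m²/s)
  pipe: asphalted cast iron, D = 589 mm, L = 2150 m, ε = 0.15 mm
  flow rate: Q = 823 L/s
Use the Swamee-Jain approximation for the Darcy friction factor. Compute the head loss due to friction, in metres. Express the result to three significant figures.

h_f ≈ 25.6 m

V = 4Q/(πD²) = 4·0.823/(π·0.589²) = 3.021 m/s
Re = VD/ν = 3.021·0.589/1.15×10^-6 = 1.55×10^6 → turbulent
ε/D = 0.15/589 = 2.55×10^-4
Swamee-Jain: f = 0.01506
h_f = f(L/D)V²/(2g) = 0.01506·(2150/0.589)·3.021²/(2·9.81) = 25.56 m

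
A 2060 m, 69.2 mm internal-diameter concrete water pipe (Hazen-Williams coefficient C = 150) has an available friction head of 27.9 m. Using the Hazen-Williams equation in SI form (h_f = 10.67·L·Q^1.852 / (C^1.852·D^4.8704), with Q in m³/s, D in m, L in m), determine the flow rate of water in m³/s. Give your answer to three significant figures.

Q ≈ 0.00365 m³/s

Rearranging: Q = [h_f·C^1.852·D^4.8704 / (10.67·L)]^(1/1.852)
Q = [27.9·150^1.852·0.0692^4.8704 / (10.67·2060)]^0.540 = 0.003646 m³/s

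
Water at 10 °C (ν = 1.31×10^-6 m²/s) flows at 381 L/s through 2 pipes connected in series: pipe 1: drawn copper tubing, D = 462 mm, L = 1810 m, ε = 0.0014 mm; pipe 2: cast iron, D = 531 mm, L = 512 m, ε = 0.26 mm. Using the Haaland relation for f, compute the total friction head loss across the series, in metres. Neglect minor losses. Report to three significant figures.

H ≈ 15.0 m

Pipe 1: V = 2.273 m/s, Re = 8.02×10^5, ε/D = 3.03×10^-6, f = 0.01207, h_1 = f(L/D)V²/2g = 12.45 m
Pipe 2: V = 1.720 m/s, Re = 6.97×10^5, ε/D = 4.90×10^-4, f = 0.01728, h_2 = f(L/D)V²/2g = 2.514 m
Series → Q common, losses add: H = Σh = 14.97 m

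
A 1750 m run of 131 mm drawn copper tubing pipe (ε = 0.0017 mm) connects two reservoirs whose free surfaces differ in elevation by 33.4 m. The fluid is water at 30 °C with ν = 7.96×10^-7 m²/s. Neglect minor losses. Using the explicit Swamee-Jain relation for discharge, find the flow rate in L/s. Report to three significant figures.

Q ≈ 24.7 L/s

Swamee-Jain (Type II): Q = -0.965·√(gD⁵h_f/L)·ln[ε/(3.7D) + √(3.17ν²L/(gD³h_f))]
√(gD⁵h_f/L) = √(9.81·0.131⁵·33.4/1750) = 0.002688
ε/(3.7D) = 3.51×10^-6; √(3.17ν²L/(gD³h_f)) = 6.91×10^-5
Q = -0.965·0.002688·ln(7.259×10^-5) = 0.02472 m³/s
Check: V = 1.83 m/s, Re = 3.02×10^5, f = 0.01451, h_f = 33.2 m ≈ 33.4 m ✓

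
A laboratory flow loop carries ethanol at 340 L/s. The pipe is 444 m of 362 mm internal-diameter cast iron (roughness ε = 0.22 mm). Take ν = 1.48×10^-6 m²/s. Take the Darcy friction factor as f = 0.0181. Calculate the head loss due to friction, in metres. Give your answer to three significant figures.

V = 4Q/(πD²) = 4·0.340/(π·0.362²) = 3.303 m/s
h_f = f(L/D)V²/(2g) = 0.01810·(444/0.362)·3.303²/(2·9.81) = 12.35 m

h_f ≈ 12.3 m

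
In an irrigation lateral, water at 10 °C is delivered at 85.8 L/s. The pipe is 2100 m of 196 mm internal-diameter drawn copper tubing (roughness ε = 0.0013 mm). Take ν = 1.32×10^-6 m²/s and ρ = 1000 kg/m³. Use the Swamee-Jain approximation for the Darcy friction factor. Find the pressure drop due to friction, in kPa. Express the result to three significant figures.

V = 4Q/(πD²) = 4·0.0858/(π·0.196²) = 2.844 m/s
Re = VD/ν = 2.844·0.196/1.32×10^-6 = 4.22×10^5 → turbulent
ε/D = 0.0013/196 = 6.63×10^-6
Swamee-Jain: f = 0.01359
h_f = f(L/D)V²/(2g) = 0.01359·(2100/0.196)·2.844²/(2·9.81) = 60.02 m
Δp = ρg·h_f = 1000·9.81·60.02 = 588.8 kPa

Δp ≈ 589 kPa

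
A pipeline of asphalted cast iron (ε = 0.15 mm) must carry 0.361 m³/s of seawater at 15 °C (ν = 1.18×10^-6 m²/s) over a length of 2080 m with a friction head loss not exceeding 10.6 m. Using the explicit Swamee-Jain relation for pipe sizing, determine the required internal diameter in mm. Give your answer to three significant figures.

D ≈ 515 mm

Swamee-Jain (Type III): D = 0.66·[ε^1.25·(LQ²/(gh_f))^4.75 + ν·Q^9.4·(L/(gh_f))^5.2]^0.04
LQ²/(gh_f) = 2.607; L/(gh_f) = 20.00
Term 1 = ε^1.25·(…)^4.75 = 0.00157; Term 2 = ν·Q^9.4·(…)^5.2 = 4.77×10^-4
D = 0.66·(0.00157 + 4.77×10^-4)^0.04 = 0.5152 m = 515 mm
Check: V = 1.73 m/s, Re = 7.56×10^5, f = 0.01589, h_f = 9.80 m ≈ 10.6 m ✓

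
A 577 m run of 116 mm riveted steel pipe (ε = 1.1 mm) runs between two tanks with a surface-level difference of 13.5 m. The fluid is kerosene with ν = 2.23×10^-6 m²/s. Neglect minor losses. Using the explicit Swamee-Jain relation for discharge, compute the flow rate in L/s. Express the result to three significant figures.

Q ≈ 12.5 L/s

Swamee-Jain (Type II): Q = -0.965·√(gD⁵h_f/L)·ln[ε/(3.7D) + √(3.17ν²L/(gD³h_f))]
√(gD⁵h_f/L) = √(9.81·0.116⁵·13.5/577) = 0.002196
ε/(3.7D) = 0.00256; √(3.17ν²L/(gD³h_f)) = 2.10×10^-4
Q = -0.965·0.002196·ln(0.002773) = 0.01248 m³/s
Check: V = 1.18 m/s, Re = 6.14×10^4, f = 0.03857, h_f = 13.6 m ≈ 13.5 m ✓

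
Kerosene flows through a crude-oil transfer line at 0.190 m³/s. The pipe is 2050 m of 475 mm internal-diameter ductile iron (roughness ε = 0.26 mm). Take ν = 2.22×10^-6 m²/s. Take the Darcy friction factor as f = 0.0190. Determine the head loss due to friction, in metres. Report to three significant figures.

V = 4Q/(πD²) = 4·0.190/(π·0.475²) = 1.072 m/s
h_f = f(L/D)V²/(2g) = 0.01900·(2050/0.475)·1.072²/(2·9.81) = 4.805 m

h_f ≈ 4.80 m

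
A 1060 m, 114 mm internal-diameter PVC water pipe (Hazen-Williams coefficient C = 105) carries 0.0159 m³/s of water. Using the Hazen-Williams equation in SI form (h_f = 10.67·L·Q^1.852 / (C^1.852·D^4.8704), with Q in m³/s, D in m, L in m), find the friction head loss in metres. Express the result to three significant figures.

h_f ≈ 37.4 m

h_f = 10.67·1060·0.0159^1.852 / (105^1.852·0.114^4.8704) = 37.37 m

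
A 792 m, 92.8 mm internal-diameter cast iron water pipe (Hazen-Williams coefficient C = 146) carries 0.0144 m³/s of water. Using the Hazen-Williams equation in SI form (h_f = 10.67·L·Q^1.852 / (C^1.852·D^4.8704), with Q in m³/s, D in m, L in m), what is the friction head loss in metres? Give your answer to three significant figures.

h_f ≈ 34.4 m

h_f = 10.67·792·0.0144^1.852 / (146^1.852·0.0928^4.8704) = 34.38 m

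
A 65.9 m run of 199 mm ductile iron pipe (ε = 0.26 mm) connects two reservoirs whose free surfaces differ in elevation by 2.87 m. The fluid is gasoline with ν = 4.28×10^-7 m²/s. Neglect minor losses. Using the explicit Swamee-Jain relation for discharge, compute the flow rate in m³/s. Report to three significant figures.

Swamee-Jain (Type II): Q = -0.965·√(gD⁵h_f/L)·ln[ε/(3.7D) + √(3.17ν²L/(gD³h_f))]
√(gD⁵h_f/L) = √(9.81·0.199⁵·2.87/65.9) = 0.01155
ε/(3.7D) = 3.53×10^-4; √(3.17ν²L/(gD³h_f)) = 1.31×10^-5
Q = -0.965·0.01155·ln(3.662×10^-4) = 0.08816 m³/s
Check: V = 2.83 m/s, Re = 1.32×10^6, f = 0.02124, h_f = 2.88 m ≈ 2.87 m ✓

Q ≈ 0.0882 m³/s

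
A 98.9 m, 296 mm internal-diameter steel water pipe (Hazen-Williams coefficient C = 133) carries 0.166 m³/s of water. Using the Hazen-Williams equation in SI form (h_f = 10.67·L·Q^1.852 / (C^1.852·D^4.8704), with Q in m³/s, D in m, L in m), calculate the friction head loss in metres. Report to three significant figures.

h_f ≈ 1.66 m

h_f = 10.67·98.9·0.166^1.852 / (133^1.852·0.296^4.8704) = 1.662 m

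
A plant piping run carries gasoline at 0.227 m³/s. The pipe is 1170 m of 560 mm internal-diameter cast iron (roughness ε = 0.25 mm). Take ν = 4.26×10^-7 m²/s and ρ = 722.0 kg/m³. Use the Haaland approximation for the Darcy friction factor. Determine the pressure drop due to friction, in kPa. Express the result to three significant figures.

Δp ≈ 10.7 kPa

V = 4Q/(πD²) = 4·0.227/(π·0.560²) = 0.9216 m/s
Re = VD/ν = 0.9216·0.560/4.26×10^-7 = 1.21×10^6 → turbulent
ε/D = 0.25/560 = 4.46×10^-4
Haaland: f = 0.01671
h_f = f(L/D)V²/(2g) = 0.01671·(1170/0.560)·0.9216²/(2·9.81) = 1.512 m
Δp = ρg·h_f = 722.0·9.81·1.512 = 10.71 kPa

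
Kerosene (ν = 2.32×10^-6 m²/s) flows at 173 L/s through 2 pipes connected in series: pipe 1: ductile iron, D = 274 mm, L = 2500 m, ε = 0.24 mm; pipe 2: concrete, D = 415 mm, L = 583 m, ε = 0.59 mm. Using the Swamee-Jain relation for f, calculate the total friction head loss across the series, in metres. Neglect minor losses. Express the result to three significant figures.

H ≈ 83.0 m

Pipe 1: V = 2.934 m/s, Re = 3.47×10^5, ε/D = 8.76×10^-4, f = 0.02008, h_1 = f(L/D)V²/2g = 80.38 m
Pipe 2: V = 1.279 m/s, Re = 2.29×10^5, ε/D = 0.00142, f = 0.02258, h_2 = f(L/D)V²/2g = 2.644 m
Series → Q common, losses add: H = Σh = 83.02 m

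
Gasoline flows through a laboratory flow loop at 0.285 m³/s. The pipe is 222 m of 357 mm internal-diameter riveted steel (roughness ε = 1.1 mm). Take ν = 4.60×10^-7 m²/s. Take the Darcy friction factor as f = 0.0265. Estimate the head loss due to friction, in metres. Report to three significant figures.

V = 4Q/(πD²) = 4·0.285/(π·0.357²) = 2.847 m/s
h_f = f(L/D)V²/(2g) = 0.02650·(222/0.357)·2.847²/(2·9.81) = 6.809 m

h_f ≈ 6.81 m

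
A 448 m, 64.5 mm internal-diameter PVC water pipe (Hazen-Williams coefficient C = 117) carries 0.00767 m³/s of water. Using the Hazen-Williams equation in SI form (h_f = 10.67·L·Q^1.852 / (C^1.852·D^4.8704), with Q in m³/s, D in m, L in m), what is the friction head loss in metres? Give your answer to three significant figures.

h_f = 10.67·448·0.00767^1.852 / (117^1.852·0.0645^4.8704) = 53.67 m

h_f ≈ 53.7 m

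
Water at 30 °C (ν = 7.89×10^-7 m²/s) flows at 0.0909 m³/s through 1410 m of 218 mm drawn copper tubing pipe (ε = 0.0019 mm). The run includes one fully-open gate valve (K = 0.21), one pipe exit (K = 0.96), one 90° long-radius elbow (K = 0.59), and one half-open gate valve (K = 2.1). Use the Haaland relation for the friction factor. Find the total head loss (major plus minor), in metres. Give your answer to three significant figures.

V = 4Q/(πD²) = 2.435 m/s; V²/2g = 0.3023 m
Re = 6.73×10^5, ε/D = 8.72×10^-6 → f = 0.01252 (Haaland)
Major: h_f = f(L/D)·V²/2g = 0.01252·6468·0.3023 = 24.47 m
Minor: ΣK = 3.86; h_m = ΣK·V²/2g = 1.167 m
Total H_L = 24.47 + 1.167 = 25.64 m

H_L ≈ 25.6 m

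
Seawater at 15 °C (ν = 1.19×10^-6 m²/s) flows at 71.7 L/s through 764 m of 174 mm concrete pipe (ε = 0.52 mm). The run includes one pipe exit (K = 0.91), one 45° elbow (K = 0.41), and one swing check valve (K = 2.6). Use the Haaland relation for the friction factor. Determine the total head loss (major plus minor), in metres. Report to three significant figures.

V = 4Q/(πD²) = 3.015 m/s; V²/2g = 0.4634 m
Re = 4.41×10^5, ε/D = 0.00299 → f = 0.02647 (Haaland)
Major: h_f = f(L/D)·V²/2g = 0.02647·4391·0.4634 = 53.85 m
Minor: ΣK = 3.92; h_m = ΣK·V²/2g = 1.817 m
Total H_L = 53.85 + 1.817 = 55.67 m

H_L ≈ 55.7 m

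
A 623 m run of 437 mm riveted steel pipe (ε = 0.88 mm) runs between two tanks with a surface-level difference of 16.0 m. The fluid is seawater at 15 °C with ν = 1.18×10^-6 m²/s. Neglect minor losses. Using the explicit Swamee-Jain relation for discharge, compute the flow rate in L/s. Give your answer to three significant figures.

Q ≈ 458 L/s

Swamee-Jain (Type II): Q = -0.965·√(gD⁵h_f/L)·ln[ε/(3.7D) + √(3.17ν²L/(gD³h_f))]
√(gD⁵h_f/L) = √(9.81·0.437⁵·16.0/623) = 0.06337
ε/(3.7D) = 5.44×10^-4; √(3.17ν²L/(gD³h_f)) = 1.45×10^-5
Q = -0.965·0.06337·ln(5.587×10^-4) = 0.4580 m³/s
Check: V = 3.05 m/s, Re = 1.13×10^6, f = 0.02370, h_f = 16.1 m ≈ 16.0 m ✓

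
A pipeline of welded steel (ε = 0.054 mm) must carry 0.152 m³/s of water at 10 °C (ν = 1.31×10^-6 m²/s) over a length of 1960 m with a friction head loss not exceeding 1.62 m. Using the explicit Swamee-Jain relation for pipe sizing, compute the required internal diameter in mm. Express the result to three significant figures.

Swamee-Jain (Type III): D = 0.66·[ε^1.25·(LQ²/(gh_f))^4.75 + ν·Q^9.4·(L/(gh_f))^5.2]^0.04
LQ²/(gh_f) = 2.849; L/(gh_f) = 123.3
Term 1 = ε^1.25·(…)^4.75 = 6.69×10^-4; Term 2 = ν·Q^9.4·(…)^5.2 = 0.00200
D = 0.66·(6.69×10^-4 + 0.00200)^0.04 = 0.5207 m = 521 mm
Check: V = 0.714 m/s, Re = 2.84×10^5, f = 0.01559, h_f = 1.52 m ≈ 1.62 m ✓

D ≈ 521 mm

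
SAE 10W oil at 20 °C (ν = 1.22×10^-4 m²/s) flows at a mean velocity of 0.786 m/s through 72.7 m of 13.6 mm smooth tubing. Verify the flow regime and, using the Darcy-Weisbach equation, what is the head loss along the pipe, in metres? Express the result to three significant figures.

h_f ≈ 123 m

Re = VD/ν = 0.786·0.01360/1.22×10^-4 = 87.6 → laminar (Re < 2300)
f = 64/Re = 0.7304
h_f = f(L/D)V²/(2g) = 0.7304·(72.7/0.01360)·0.786²/(2·9.81) = 122.9 m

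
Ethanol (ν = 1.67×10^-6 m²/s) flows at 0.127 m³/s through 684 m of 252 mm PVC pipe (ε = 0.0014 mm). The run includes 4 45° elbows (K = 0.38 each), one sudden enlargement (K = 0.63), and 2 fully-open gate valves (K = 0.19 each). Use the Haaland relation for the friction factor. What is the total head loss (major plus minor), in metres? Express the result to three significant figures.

H_L ≈ 13.2 m

V = 4Q/(πD²) = 2.546 m/s; V²/2g = 0.3305 m
Re = 3.84×10^5, ε/D = 5.56×10^-6 → f = 0.01375 (Haaland)
Major: h_f = f(L/D)·V²/2g = 0.01375·2714·0.3305 = 12.33 m
Minor: ΣK = 2.53; h_m = ΣK·V²/2g = 0.8361 m
Total H_L = 12.33 + 0.8361 = 13.17 m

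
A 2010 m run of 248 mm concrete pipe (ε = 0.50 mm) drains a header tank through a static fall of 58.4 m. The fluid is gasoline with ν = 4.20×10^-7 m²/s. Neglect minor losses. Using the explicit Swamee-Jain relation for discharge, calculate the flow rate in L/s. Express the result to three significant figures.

Swamee-Jain (Type II): Q = -0.965·√(gD⁵h_f/L)·ln[ε/(3.7D) + √(3.17ν²L/(gD³h_f))]
√(gD⁵h_f/L) = √(9.81·0.248⁵·58.4/2010) = 0.01635
ε/(3.7D) = 5.45×10^-4; √(3.17ν²L/(gD³h_f)) = 1.13×10^-5
Q = -0.965·0.01635·ln(5.562×10^-4) = 0.1183 m³/s
Check: V = 2.45 m/s, Re = 1.45×10^6, f = 0.02366, h_f = 58.6 m ≈ 58.4 m ✓

Q ≈ 118 L/s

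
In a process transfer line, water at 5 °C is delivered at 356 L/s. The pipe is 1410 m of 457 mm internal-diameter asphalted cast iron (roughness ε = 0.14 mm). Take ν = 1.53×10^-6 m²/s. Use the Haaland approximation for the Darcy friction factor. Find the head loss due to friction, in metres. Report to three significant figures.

h_f ≈ 11.8 m

V = 4Q/(πD²) = 4·0.356/(π·0.457²) = 2.170 m/s
Re = VD/ν = 2.170·0.457/1.53×10^-6 = 6.48×10^5 → turbulent
ε/D = 0.14/457 = 3.06×10^-4
Haaland: f = 0.01596
h_f = f(L/D)V²/(2g) = 0.01596·(1410/0.457)·2.170²/(2·9.81) = 11.83 m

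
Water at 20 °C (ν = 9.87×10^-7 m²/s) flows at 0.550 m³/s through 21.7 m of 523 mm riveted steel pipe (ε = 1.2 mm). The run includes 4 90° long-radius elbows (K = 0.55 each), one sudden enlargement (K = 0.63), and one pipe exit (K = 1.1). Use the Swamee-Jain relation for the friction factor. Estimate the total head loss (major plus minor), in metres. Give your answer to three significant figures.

H_L ≈ 1.65 m

V = 4Q/(πD²) = 2.560 m/s; V²/2g = 0.3341 m
Re = 1.36×10^6, ε/D = 0.00229 → f = 0.02448 (Swamee-Jain)
Major: h_f = f(L/D)·V²/2g = 0.02448·41.49·0.3341 = 0.3394 m
Minor: ΣK = 3.93; h_m = ΣK·V²/2g = 1.313 m
Total H_L = 0.3394 + 1.313 = 1.652 m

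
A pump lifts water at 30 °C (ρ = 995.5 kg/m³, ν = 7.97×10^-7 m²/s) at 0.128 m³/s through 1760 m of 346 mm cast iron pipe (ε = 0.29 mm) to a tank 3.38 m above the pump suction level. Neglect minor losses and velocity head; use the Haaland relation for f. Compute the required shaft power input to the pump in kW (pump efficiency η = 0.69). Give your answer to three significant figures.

P_shaft ≈ 23.0 kW

V = 4Q/(πD²) = 1.361 m/s; Re = 5.91×10^5; ε/D = 8.38×10^-4; f = 0.01936
h_f = f(L/D)V²/2g = 9.302 m
Total head H = z + h_f = 3.38 + 9.302 = 12.68 m
P_hyd = ρgQH = 995.5·9.81·0.128·12.68 = 15.85 kW
P_shaft = P_hyd/η = 15.85/0.69 = 22.97 kW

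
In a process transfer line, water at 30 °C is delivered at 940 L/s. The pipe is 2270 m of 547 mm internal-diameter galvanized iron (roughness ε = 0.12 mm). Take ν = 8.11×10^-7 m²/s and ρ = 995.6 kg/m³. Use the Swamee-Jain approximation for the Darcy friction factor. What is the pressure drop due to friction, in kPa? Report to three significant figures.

V = 4Q/(πD²) = 4·0.940/(π·0.547²) = 4.000 m/s
Re = VD/ν = 4.000·0.547/8.11×10^-7 = 2.70×10^6 → turbulent
ε/D = 0.12/547 = 2.19×10^-4
Swamee-Jain: f = 0.01442
h_f = f(L/D)V²/(2g) = 0.01442·(2270/0.547)·4.000²/(2·9.81) = 48.81 m
Δp = ρg·h_f = 995.6·9.81·48.81 = 476.7 kPa

Δp ≈ 477 kPa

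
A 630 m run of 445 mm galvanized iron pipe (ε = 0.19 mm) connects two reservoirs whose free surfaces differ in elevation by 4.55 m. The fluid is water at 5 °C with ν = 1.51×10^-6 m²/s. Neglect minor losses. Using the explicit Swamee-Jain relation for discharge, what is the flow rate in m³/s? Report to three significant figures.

Swamee-Jain (Type II): Q = -0.965·√(gD⁵h_f/L)·ln[ε/(3.7D) + √(3.17ν²L/(gD³h_f))]
√(gD⁵h_f/L) = √(9.81·0.445⁵·4.55/630) = 0.03516
ε/(3.7D) = 1.15×10^-4; √(3.17ν²L/(gD³h_f)) = 3.40×10^-5
Q = -0.965·0.03516·ln(1.494×10^-4) = 0.2989 m³/s
Check: V = 1.92 m/s, Re = 5.66×10^5, f = 0.01719, h_f = 4.58 m ≈ 4.55 m ✓

Q ≈ 0.299 m³/s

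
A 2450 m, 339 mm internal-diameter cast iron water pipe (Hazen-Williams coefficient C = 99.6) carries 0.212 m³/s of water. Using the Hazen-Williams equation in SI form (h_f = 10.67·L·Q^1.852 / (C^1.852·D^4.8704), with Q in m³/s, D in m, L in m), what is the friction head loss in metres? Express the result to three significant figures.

h_f ≈ 57.2 m

h_f = 10.67·2450·0.212^1.852 / (99.6^1.852·0.339^4.8704) = 57.15 m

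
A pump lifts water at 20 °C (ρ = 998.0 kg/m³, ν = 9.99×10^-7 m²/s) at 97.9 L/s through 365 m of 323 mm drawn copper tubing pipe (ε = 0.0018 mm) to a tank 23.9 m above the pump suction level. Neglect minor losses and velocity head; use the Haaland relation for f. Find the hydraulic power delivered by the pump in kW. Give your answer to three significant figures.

V = 4Q/(πD²) = 1.195 m/s; Re = 3.86×10^5; ε/D = 5.57×10^-6; f = 0.01374
h_f = f(L/D)V²/2g = 1.130 m
Total head H = z + h_f = 23.9 + 1.130 = 25.03 m
P_hyd = ρgQH = 998.0·9.81·0.0979·25.03 = 23.99 kW

P_hyd ≈ 24.0 kW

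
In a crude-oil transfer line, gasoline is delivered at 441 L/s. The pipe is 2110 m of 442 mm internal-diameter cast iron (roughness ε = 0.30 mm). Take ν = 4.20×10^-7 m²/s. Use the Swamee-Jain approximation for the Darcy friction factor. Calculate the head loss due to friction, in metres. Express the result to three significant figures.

V = 4Q/(πD²) = 4·0.441/(π·0.442²) = 2.874 m/s
Re = VD/ν = 2.874·0.442/4.20×10^-7 = 3.02×10^6 → turbulent
ε/D = 0.30/442 = 6.79×10^-4
Swamee-Jain: f = 0.01810
h_f = f(L/D)V²/(2g) = 0.01810·(2110/0.442)·2.874²/(2·9.81) = 36.37 m

h_f ≈ 36.4 m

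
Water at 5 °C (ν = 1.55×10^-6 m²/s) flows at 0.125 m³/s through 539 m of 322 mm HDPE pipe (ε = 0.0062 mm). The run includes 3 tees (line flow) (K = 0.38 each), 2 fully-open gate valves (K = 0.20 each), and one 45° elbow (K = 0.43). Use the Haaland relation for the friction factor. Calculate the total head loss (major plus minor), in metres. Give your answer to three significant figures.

V = 4Q/(πD²) = 1.535 m/s; V²/2g = 0.1201 m
Re = 3.19×10^5, ε/D = 1.93×10^-5 → f = 0.01435 (Haaland)
Major: h_f = f(L/D)·V²/2g = 0.01435·1674·0.1201 = 2.884 m
Minor: ΣK = 1.97; h_m = ΣK·V²/2g = 0.2366 m
Total H_L = 2.884 + 0.2366 = 3.121 m

H_L ≈ 3.12 m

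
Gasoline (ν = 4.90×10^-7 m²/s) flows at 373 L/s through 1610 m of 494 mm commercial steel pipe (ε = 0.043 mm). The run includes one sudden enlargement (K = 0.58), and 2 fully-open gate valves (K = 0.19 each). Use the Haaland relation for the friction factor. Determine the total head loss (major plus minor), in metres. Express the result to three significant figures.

H_L ≈ 8.06 m

V = 4Q/(πD²) = 1.946 m/s; V²/2g = 0.1930 m
Re = 1.96×10^6, ε/D = 8.70×10^-5 → f = 0.01251 (Haaland)
Major: h_f = f(L/D)·V²/2g = 0.01251·3259·0.1930 = 7.872 m
Minor: ΣK = 0.960; h_m = ΣK·V²/2g = 0.1853 m
Total H_L = 7.872 + 0.1853 = 8.057 m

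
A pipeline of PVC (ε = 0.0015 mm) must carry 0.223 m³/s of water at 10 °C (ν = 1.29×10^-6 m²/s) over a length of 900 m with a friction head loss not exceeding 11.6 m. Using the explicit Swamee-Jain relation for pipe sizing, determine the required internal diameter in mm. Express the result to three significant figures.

Swamee-Jain (Type III): D = 0.66·[ε^1.25·(LQ²/(gh_f))^4.75 + ν·Q^9.4·(L/(gh_f))^5.2]^0.04
LQ²/(gh_f) = 0.3933; L/(gh_f) = 7.909
Term 1 = ε^1.25·(…)^4.75 = 6.24×10^-10; Term 2 = ν·Q^9.4·(…)^5.2 = 4.52×10^-8
D = 0.66·(6.24×10^-10 + 4.52×10^-8)^0.04 = 0.3357 m = 336 mm
Check: V = 2.52 m/s, Re = 6.56×10^5, f = 0.01256, h_f = 10.9 m ≈ 11.6 m ✓

D ≈ 336 mm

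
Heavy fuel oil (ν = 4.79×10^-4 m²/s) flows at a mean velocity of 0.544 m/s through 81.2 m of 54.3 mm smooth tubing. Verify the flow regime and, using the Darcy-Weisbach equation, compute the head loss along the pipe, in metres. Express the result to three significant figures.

h_f ≈ 23.4 m

Re = VD/ν = 0.544·0.05430/4.79×10^-4 = 61.7 → laminar (Re < 2300)
f = 64/Re = 1.038
h_f = f(L/D)V²/(2g) = 1.038·(81.2/0.05430)·0.544²/(2·9.81) = 23.41 m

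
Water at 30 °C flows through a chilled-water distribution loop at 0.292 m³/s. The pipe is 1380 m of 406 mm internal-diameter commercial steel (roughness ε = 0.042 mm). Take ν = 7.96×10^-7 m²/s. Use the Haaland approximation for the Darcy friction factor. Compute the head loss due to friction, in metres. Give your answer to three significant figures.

V = 4Q/(πD²) = 4·0.292/(π·0.406²) = 2.255 m/s
Re = VD/ν = 2.255·0.406/7.96×10^-7 = 1.15×10^6 → turbulent
ε/D = 0.042/406 = 1.03×10^-4
Haaland: f = 0.01323
h_f = f(L/D)V²/(2g) = 0.01323·(1380/0.406)·2.255²/(2·9.81) = 11.66 m

h_f ≈ 11.7 m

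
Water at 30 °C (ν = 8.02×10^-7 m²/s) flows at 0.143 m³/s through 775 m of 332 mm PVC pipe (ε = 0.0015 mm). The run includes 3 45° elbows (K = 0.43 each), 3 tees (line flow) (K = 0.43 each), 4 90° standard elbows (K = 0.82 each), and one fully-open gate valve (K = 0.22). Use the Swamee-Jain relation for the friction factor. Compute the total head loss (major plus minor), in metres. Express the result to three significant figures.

V = 4Q/(πD²) = 1.652 m/s; V²/2g = 0.1391 m
Re = 6.84×10^5, ε/D = 4.52×10^-6 → f = 0.01248 (Swamee-Jain)
Major: h_f = f(L/D)·V²/2g = 0.01248·2334·0.1391 = 4.050 m
Minor: ΣK = 6.08; h_m = ΣK·V²/2g = 0.8456 m
Total H_L = 4.050 + 0.8456 = 4.896 m

H_L ≈ 4.90 m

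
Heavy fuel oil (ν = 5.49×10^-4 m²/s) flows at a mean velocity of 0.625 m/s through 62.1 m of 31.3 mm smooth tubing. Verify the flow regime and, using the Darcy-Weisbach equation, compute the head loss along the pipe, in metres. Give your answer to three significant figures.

h_f ≈ 70.9 m

Re = VD/ν = 0.625·0.03130/5.49×10^-4 = 35.6 → laminar (Re < 2300)
f = 64/Re = 1.796
h_f = f(L/D)V²/(2g) = 1.796·(62.1/0.03130)·0.625²/(2·9.81) = 70.95 m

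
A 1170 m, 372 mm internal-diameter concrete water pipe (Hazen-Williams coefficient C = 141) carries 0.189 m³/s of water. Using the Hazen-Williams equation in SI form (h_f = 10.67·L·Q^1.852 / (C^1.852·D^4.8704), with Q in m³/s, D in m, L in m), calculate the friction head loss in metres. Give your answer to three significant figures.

h_f = 10.67·1170·0.189^1.852 / (141^1.852·0.372^4.8704) = 7.373 m

h_f ≈ 7.37 m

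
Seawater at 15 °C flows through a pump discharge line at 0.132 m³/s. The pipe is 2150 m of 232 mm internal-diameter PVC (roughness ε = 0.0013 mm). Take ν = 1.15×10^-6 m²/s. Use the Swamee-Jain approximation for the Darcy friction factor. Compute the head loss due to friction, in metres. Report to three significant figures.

V = 4Q/(πD²) = 4·0.132/(π·0.232²) = 3.123 m/s
Re = VD/ν = 3.123·0.232/1.15×10^-6 = 6.30×10^5 → turbulent
ε/D = 0.0013/232 = 5.60×10^-6
Swamee-Jain: f = 0.01267
h_f = f(L/D)V²/(2g) = 0.01267·(2150/0.232)·3.123²/(2·9.81) = 58.35 m

h_f ≈ 58.4 m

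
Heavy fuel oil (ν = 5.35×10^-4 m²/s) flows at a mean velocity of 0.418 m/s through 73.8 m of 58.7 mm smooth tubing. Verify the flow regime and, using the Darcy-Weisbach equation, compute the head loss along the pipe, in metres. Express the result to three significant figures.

Re = VD/ν = 0.418·0.05870/5.35×10^-4 = 45.9 → laminar (Re < 2300)
f = 64/Re = 1.395
h_f = f(L/D)V²/(2g) = 1.395·(73.8/0.05870)·0.418²/(2·9.81) = 15.62 m

h_f ≈ 15.6 m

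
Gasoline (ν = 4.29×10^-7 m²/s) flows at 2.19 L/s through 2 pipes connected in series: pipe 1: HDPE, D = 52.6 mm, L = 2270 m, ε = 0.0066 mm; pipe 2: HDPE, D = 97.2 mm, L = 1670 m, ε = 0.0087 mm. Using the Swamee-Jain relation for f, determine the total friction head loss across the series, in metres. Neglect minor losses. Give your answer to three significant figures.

Pipe 1: V = 1.008 m/s, Re = 1.24×10^5, ε/D = 1.25×10^-4, f = 0.01792, h_1 = f(L/D)V²/2g = 40.03 m
Pipe 2: V = 0.2951 m/s, Re = 6.69×10^4, ε/D = 8.95×10^-5, f = 0.01989, h_2 = f(L/D)V²/2g = 1.517 m
Series → Q common, losses add: H = Σh = 41.55 m

H ≈ 41.5 m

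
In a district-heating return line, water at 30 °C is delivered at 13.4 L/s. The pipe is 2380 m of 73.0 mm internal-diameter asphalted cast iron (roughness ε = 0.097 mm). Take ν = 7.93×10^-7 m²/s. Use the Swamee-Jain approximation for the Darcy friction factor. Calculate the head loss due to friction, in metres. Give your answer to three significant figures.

h_f ≈ 375 m

V = 4Q/(πD²) = 4·0.0134/(π·0.0730²) = 3.202 m/s
Re = VD/ν = 3.202·0.0730/7.93×10^-7 = 2.95×10^5 → turbulent
ε/D = 0.097/73.0 = 0.00133
Swamee-Jain: f = 0.02203
h_f = f(L/D)V²/(2g) = 0.02203·(2380/0.0730)·3.202²/(2·9.81) = 375.2 m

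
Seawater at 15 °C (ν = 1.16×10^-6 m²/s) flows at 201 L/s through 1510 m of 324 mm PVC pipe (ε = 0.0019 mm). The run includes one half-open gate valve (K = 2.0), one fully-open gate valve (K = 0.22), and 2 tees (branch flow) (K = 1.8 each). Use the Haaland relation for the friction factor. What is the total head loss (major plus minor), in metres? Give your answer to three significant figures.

H_L ≈ 19.3 m

V = 4Q/(πD²) = 2.438 m/s; V²/2g = 0.3029 m
Re = 6.81×10^5, ε/D = 5.86×10^-6 → f = 0.01245 (Haaland)
Major: h_f = f(L/D)·V²/2g = 0.01245·4660·0.3029 = 17.58 m
Minor: ΣK = 5.82; h_m = ΣK·V²/2g = 1.763 m
Total H_L = 17.58 + 1.763 = 19.34 m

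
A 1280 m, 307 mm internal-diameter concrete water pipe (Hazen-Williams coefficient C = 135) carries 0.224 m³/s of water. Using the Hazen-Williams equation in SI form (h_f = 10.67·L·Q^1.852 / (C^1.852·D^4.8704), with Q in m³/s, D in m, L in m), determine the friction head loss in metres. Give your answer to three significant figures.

h_f ≈ 30.5 m

h_f = 10.67·1280·0.224^1.852 / (135^1.852·0.307^4.8704) = 30.51 m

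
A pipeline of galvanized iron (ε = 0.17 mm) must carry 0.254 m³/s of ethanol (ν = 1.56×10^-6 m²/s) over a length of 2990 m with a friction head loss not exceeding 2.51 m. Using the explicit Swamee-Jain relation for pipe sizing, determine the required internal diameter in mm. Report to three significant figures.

D ≈ 647 mm

Swamee-Jain (Type III): D = 0.66·[ε^1.25·(LQ²/(gh_f))^4.75 + ν·Q^9.4·(L/(gh_f))^5.2]^0.04
LQ²/(gh_f) = 7.834; L/(gh_f) = 121.4
Term 1 = ε^1.25·(…)^4.75 = 0.342; Term 2 = ν·Q^9.4·(…)^5.2 = 0.274
D = 0.66·(0.342 + 0.274)^0.04 = 0.6473 m = 647 mm
Check: V = 0.772 m/s, Re = 3.20×10^5, f = 0.01669, h_f = 2.34 m ≈ 2.51 m ✓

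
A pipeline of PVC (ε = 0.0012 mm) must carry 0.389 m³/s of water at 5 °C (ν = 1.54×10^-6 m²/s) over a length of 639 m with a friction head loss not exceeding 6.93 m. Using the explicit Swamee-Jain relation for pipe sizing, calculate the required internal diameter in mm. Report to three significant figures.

D ≈ 432 mm

Swamee-Jain (Type III): D = 0.66·[ε^1.25·(LQ²/(gh_f))^4.75 + ν·Q^9.4·(L/(gh_f))^5.2]^0.04
LQ²/(gh_f) = 1.422; L/(gh_f) = 9.399
Term 1 = ε^1.25·(…)^4.75 = 2.12×10^-7; Term 2 = ν·Q^9.4·(…)^5.2 = 2.47×10^-5
D = 0.66·(2.12×10^-7 + 2.47×10^-5)^0.04 = 0.4319 m = 432 mm
Check: V = 2.65 m/s, Re = 7.45×10^5, f = 0.01226, h_f = 6.52 m ≈ 6.93 m ✓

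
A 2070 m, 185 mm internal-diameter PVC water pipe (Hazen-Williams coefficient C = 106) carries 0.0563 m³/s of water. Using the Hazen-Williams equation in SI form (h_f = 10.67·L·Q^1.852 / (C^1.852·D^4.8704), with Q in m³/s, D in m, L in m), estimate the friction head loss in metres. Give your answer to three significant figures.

h_f = 10.67·2070·0.0563^1.852 / (106^1.852·0.185^4.8704) = 70.53 m

h_f ≈ 70.5 m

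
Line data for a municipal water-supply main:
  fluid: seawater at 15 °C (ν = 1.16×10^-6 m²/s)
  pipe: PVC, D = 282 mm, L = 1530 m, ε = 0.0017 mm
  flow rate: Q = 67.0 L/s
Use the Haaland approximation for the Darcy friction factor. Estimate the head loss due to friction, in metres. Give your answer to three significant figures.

V = 4Q/(πD²) = 4·0.0670/(π·0.282²) = 1.073 m/s
Re = VD/ν = 1.073·0.282/1.16×10^-6 = 2.61×10^5 → turbulent
ε/D = 0.0017/282 = 6.03×10^-6
Haaland: f = 0.01477
h_f = f(L/D)V²/(2g) = 0.01477·(1530/0.282)·1.073²/(2·9.81) = 4.700 m

h_f ≈ 4.70 m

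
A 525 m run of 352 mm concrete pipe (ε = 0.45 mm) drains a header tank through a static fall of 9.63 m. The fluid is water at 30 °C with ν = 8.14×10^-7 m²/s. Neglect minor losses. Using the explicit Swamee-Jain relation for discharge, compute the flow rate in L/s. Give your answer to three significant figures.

Swamee-Jain (Type II): Q = -0.965·√(gD⁵h_f/L)·ln[ε/(3.7D) + √(3.17ν²L/(gD³h_f))]
√(gD⁵h_f/L) = √(9.81·0.352⁵·9.63/525) = 0.03118
ε/(3.7D) = 3.46×10^-4; √(3.17ν²L/(gD³h_f)) = 1.64×10^-5
Q = -0.965·0.03118·ln(3.619×10^-4) = 0.2385 m³/s
Check: V = 2.45 m/s, Re = 1.06×10^6, f = 0.02119, h_f = 9.67 m ≈ 9.63 m ✓

Q ≈ 238 L/s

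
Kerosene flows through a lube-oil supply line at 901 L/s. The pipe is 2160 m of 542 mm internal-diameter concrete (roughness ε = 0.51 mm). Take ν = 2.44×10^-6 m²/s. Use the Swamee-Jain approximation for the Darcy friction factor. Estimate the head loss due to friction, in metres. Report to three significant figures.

h_f ≈ 61.4 m

V = 4Q/(πD²) = 4·0.901/(π·0.542²) = 3.905 m/s
Re = VD/ν = 3.905·0.542/2.44×10^-6 = 8.67×10^5 → turbulent
ε/D = 0.51/542 = 9.41×10^-4
Swamee-Jain: f = 0.01981
h_f = f(L/D)V²/(2g) = 0.01981·(2160/0.542)·3.905²/(2·9.81) = 61.37 m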